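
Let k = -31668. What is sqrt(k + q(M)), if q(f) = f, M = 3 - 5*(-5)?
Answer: 2*I*sqrt(7910) ≈ 177.88*I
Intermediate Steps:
M = 28 (M = 3 + 25 = 28)
sqrt(k + q(M)) = sqrt(-31668 + 28) = sqrt(-31640) = 2*I*sqrt(7910)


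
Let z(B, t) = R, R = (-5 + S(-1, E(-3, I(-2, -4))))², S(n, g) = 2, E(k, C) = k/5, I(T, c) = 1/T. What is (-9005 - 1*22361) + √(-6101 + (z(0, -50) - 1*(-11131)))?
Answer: -31366 + √5039 ≈ -31295.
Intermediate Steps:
E(k, C) = k/5 (E(k, C) = k*(⅕) = k/5)
R = 9 (R = (-5 + 2)² = (-3)² = 9)
z(B, t) = 9
(-9005 - 1*22361) + √(-6101 + (z(0, -50) - 1*(-11131))) = (-9005 - 1*22361) + √(-6101 + (9 - 1*(-11131))) = (-9005 - 22361) + √(-6101 + (9 + 11131)) = -31366 + √(-6101 + 11140) = -31366 + √5039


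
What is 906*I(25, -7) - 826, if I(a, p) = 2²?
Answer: 2798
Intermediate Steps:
I(a, p) = 4
906*I(25, -7) - 826 = 906*4 - 826 = 3624 - 826 = 2798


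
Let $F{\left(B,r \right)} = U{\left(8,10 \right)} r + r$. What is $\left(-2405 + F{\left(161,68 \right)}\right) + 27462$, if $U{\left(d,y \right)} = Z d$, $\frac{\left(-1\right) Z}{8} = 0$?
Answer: $25125$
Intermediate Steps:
$Z = 0$ ($Z = \left(-8\right) 0 = 0$)
$U{\left(d,y \right)} = 0$ ($U{\left(d,y \right)} = 0 d = 0$)
$F{\left(B,r \right)} = r$ ($F{\left(B,r \right)} = 0 r + r = 0 + r = r$)
$\left(-2405 + F{\left(161,68 \right)}\right) + 27462 = \left(-2405 + 68\right) + 27462 = -2337 + 27462 = 25125$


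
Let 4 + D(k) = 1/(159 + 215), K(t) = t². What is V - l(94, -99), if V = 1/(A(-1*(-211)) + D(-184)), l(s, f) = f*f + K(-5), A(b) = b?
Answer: -760718720/77419 ≈ -9826.0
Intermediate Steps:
D(k) = -1495/374 (D(k) = -4 + 1/(159 + 215) = -4 + 1/374 = -1495/374)
l(s, f) = 25 + f² (l(s, f) = f*f + (-5)² = f² + 25 = 25 + f²)
V = 374/77419 (V = 1/(-1*(-211) - 1495/374) = 1/(211 - 1495/374) = 1/(77419/374) = 374/77419 ≈ 0.0048309)
V - l(94, -99) = 374/77419 - (25 + (-99)²) = 374/77419 - (25 + 9801) = 374/77419 - 1*9826 = 374/77419 - 9826 = -760718720/77419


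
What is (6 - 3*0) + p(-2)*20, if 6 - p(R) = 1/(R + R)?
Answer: 131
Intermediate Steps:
p(R) = 6 - 1/(2*R) (p(R) = 6 - 1/(R + R) = 6 - 1/(2*R))
(6 - 3*0) + p(-2)*20 = (6 - 3*0) + (6 - ½/(-2))*20 = (6 + 0) + (6 - ½*(-½))*20 = 6 + (6 + ¼)*20 = 6 + (25/4)*20 = 6 + 125 = 131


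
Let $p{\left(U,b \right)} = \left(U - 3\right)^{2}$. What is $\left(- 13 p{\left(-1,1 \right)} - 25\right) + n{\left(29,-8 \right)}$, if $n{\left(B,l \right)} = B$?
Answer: $-204$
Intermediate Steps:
$p{\left(U,b \right)} = \left(-3 + U\right)^{2}$
$\left(- 13 p{\left(-1,1 \right)} - 25\right) + n{\left(29,-8 \right)} = \left(- 13 \left(-3 - 1\right)^{2} - 25\right) + 29 = \left(- 13 \left(-4\right)^{2} - 25\right) + 29 = \left(\left(-13\right) 16 - 25\right) + 29 = \left(-208 - 25\right) + 29 = -233 + 29 = -204$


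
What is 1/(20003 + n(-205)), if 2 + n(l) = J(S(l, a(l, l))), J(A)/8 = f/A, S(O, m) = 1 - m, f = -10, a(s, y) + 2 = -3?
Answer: 3/59963 ≈ 5.0031e-5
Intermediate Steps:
a(s, y) = -5 (a(s, y) = -2 - 3 = -5)
J(A) = -80/A (J(A) = 8*(-10/A) = -80/A)
n(l) = -46/3 (n(l) = -2 - 80/(1 - 1*(-5)) = -2 - 80/(1 + 5) = -2 - 80/6 = -2 - 80*1/6 = -2 - 40/3 = -46/3)
1/(20003 + n(-205)) = 1/(20003 - 46/3) = 1/(59963/3) = 3/59963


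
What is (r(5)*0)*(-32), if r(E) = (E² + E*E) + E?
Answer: 0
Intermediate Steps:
r(E) = E + 2*E² (r(E) = (E² + E²) + E = 2*E² + E = E + 2*E²)
(r(5)*0)*(-32) = ((5*(1 + 2*5))*0)*(-32) = ((5*(1 + 10))*0)*(-32) = ((5*11)*0)*(-32) = (55*0)*(-32) = 0*(-32) = 0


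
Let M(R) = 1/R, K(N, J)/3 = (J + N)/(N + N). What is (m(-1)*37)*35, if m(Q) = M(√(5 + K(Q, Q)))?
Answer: 1295*√2/4 ≈ 457.85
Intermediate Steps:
K(N, J) = 3*(J + N)/(2*N) (K(N, J) = 3*((J + N)/(N + N)) = 3*((J + N)/((2*N))) = 3*((J + N)*(1/(2*N))) = 3*((J + N)/(2*N)) = 3*(J + N)/(2*N))
m(Q) = √2/4 (m(Q) = 1/(√(5 + 3*(Q + Q)/(2*Q))) = 1/(√(5 + 3*(2*Q)/(2*Q))) = 1/(√(5 + 3)) = 1/(√8) = 1/(2*√2) = √2/4)
(m(-1)*37)*35 = ((√2/4)*37)*35 = (37*√2/4)*35 = 1295*√2/4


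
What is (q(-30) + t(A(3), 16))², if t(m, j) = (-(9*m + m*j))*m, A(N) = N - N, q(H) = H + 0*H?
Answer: 900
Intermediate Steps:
q(H) = H (q(H) = H + 0 = H)
A(N) = 0
t(m, j) = m*(-9*m - j*m) (t(m, j) = (-(9*m + j*m))*m = (-9*m - j*m)*m = m*(-9*m - j*m))
(q(-30) + t(A(3), 16))² = (-30 + 0²*(-9 - 1*16))² = (-30 + 0*(-9 - 16))² = (-30 + 0*(-25))² = (-30 + 0)² = (-30)² = 900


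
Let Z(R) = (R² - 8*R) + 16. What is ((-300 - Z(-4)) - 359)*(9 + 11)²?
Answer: -289200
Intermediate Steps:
Z(R) = 16 + R² - 8*R
((-300 - Z(-4)) - 359)*(9 + 11)² = ((-300 - (16 + (-4)² - 8*(-4))) - 359)*(9 + 11)² = ((-300 - (16 + 16 + 32)) - 359)*20² = ((-300 - 1*64) - 359)*400 = ((-300 - 64) - 359)*400 = (-364 - 359)*400 = -723*400 = -289200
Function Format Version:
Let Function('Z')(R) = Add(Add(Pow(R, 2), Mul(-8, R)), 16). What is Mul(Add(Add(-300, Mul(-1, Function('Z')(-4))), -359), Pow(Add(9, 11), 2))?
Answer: -289200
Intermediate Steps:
Function('Z')(R) = Add(16, Pow(R, 2), Mul(-8, R))
Mul(Add(Add(-300, Mul(-1, Function('Z')(-4))), -359), Pow(Add(9, 11), 2)) = Mul(Add(Add(-300, Mul(-1, Add(16, Pow(-4, 2), Mul(-8, -4)))), -359), Pow(Add(9, 11), 2)) = Mul(Add(Add(-300, Mul(-1, Add(16, 16, 32))), -359), Pow(20, 2)) = Mul(Add(Add(-300, Mul(-1, 64)), -359), 400) = Mul(Add(Add(-300, -64), -359), 400) = Mul(Add(-364, -359), 400) = Mul(-723, 400) = -289200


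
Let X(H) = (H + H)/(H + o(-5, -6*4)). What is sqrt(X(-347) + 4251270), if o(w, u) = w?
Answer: sqrt(8230462537)/44 ≈ 2061.9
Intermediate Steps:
X(H) = 2*H/(-5 + H) (X(H) = (H + H)/(H - 5) = (2*H)/(-5 + H) = 2*H/(-5 + H))
sqrt(X(-347) + 4251270) = sqrt(2*(-347)/(-5 - 347) + 4251270) = sqrt(2*(-347)/(-352) + 4251270) = sqrt(2*(-347)*(-1/352) + 4251270) = sqrt(347/176 + 4251270) = sqrt(748223867/176) = sqrt(8230462537)/44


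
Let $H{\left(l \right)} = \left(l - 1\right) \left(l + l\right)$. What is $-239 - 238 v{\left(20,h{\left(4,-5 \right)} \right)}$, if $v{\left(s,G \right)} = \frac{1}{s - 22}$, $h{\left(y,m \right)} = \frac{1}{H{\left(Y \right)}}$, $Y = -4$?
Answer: $-120$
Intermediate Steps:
$H{\left(l \right)} = 2 l \left(-1 + l\right)$ ($H{\left(l \right)} = \left(-1 + l\right) 2 l = 2 l \left(-1 + l\right)$)
$h{\left(y,m \right)} = \frac{1}{40}$ ($h{\left(y,m \right)} = \frac{1}{2 \left(-4\right) \left(-1 - 4\right)} = \frac{1}{2 \left(-4\right) \left(-5\right)} = \frac{1}{40}$)
$v{\left(s,G \right)} = \frac{1}{-22 + s}$
$-239 - 238 v{\left(20,h{\left(4,-5 \right)} \right)} = -239 - \frac{238}{-22 + 20} = -239 - \frac{238}{-2} = -239 - -119 = -239 + 119 = -120$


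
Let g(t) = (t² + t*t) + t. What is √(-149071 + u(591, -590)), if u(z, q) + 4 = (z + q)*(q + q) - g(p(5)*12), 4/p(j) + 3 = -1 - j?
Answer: I*√1352759/3 ≈ 387.69*I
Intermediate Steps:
p(j) = 4/(-4 - j) (p(j) = 4/(-3 + (-1 - j)) = 4/(-4 - j))
g(t) = t + 2*t² (g(t) = (t² + t²) + t = 2*t² + t = t + 2*t²)
u(z, q) = -500/9 + 2*q*(q + z) (u(z, q) = -4 + ((z + q)*(q + q) - -4/(4 + 5)*12*(1 + 2*(-4/(4 + 5)*12))) = -4 + ((q + z)*(2*q) - -4/9*12*(1 + 2*(-4/9*12))) = -4 + (2*q*(q + z) - -4*⅑*12*(1 + 2*(-4*⅑*12))) = -4 + (2*q*(q + z) - (-4/9*12)*(1 + 2*(-4/9*12))) = -4 + (2*q*(q + z) - (-16)*(1 + 2*(-16/3))/3) = -4 + (2*q*(q + z) - (-16)*(1 - 32/3)/3) = -4 + (2*q*(q + z) - (-16)*(-29)/(3*3)) = -4 + (2*q*(q + z) - 1*464/9) = -4 + (2*q*(q + z) - 464/9) = -4 + (-464/9 + 2*q*(q + z)) = -500/9 + 2*q*(q + z))
√(-149071 + u(591, -590)) = √(-149071 + (-500/9 + 2*(-590)² + 2*(-590)*591)) = √(-149071 + (-500/9 + 2*348100 - 697380)) = √(-149071 + (-500/9 + 696200 - 697380)) = √(-149071 - 11120/9) = √(-1352759/9) = I*√1352759/3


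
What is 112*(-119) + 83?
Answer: -13245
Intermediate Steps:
112*(-119) + 83 = -13328 + 83 = -13245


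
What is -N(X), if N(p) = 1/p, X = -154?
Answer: 1/154 ≈ 0.0064935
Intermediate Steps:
-N(X) = -1/(-154) = -1*(-1/154) = 1/154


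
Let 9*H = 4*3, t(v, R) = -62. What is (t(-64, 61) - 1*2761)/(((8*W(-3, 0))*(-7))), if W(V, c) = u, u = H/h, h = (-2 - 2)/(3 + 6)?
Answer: -941/56 ≈ -16.804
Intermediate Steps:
h = -4/9 ≈ -0.44444
H = 4/3 (H = (4*3)/9 = (⅑)*12 = 4/3 ≈ 1.3333)
u = -3 (u = 4/(3*(-4/9)) = (4/3)*(-9/4) = -3)
W(V, c) = -3
(t(-64, 61) - 1*2761)/(((8*W(-3, 0))*(-7))) = (-62 - 1*2761)/(((8*(-3))*(-7))) = (-62 - 2761)/((-24*(-7))) = -2823/168 = -2823*1/168 = -941/56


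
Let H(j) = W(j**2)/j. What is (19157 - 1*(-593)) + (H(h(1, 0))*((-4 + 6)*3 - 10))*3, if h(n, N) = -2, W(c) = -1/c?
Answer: 39497/2 ≈ 19749.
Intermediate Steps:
H(j) = -1/j**3 (H(j) = (-1/(j**2))/j = (-1/j**2)/j = -1/j**3)
(19157 - 1*(-593)) + (H(h(1, 0))*((-4 + 6)*3 - 10))*3 = (19157 - 1*(-593)) + ((-1/(-2)**3)*((-4 + 6)*3 - 10))*3 = (19157 + 593) + ((-1*(-1/8))*(2*3 - 10))*3 = 19750 + ((6 - 10)/8)*3 = 19750 + ((1/8)*(-4))*3 = 19750 - 1/2*3 = 19750 - 3/2 = 39497/2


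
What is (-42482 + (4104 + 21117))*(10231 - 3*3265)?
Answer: -7525796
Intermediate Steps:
(-42482 + (4104 + 21117))*(10231 - 3*3265) = (-42482 + 25221)*(10231 - 9795) = -17261*436 = -7525796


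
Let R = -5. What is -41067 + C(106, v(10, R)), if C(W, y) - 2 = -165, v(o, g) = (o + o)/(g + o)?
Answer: -41230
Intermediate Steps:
v(o, g) = 2*o/(g + o) (v(o, g) = (2*o)/(g + o) = 2*o/(g + o))
C(W, y) = -163 (C(W, y) = 2 - 165 = -163)
-41067 + C(106, v(10, R)) = -41067 - 163 = -41230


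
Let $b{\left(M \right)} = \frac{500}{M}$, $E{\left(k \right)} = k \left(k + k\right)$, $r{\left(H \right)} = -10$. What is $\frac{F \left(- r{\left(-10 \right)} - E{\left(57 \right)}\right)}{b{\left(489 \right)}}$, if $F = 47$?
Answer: $- \frac{37278426}{125} \approx -2.9823 \cdot 10^{5}$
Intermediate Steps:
$E{\left(k \right)} = 2 k^{2}$ ($E{\left(k \right)} = k 2 k = 2 k^{2}$)
$\frac{F \left(- r{\left(-10 \right)} - E{\left(57 \right)}\right)}{b{\left(489 \right)}} = \frac{47 \left(\left(-1\right) \left(-10\right) - 2 \cdot 57^{2}\right)}{500 \cdot \frac{1}{489}} = \frac{47 \left(10 - 2 \cdot 3249\right)}{500 \cdot \frac{1}{489}} = \frac{47 \left(10 - 6498\right)}{\frac{500}{489}} = 47 \left(10 - 6498\right) \frac{489}{500} = 47 \left(-6488\right) \frac{489}{500} = \left(-304936\right) \frac{489}{500} = - \frac{37278426}{125}$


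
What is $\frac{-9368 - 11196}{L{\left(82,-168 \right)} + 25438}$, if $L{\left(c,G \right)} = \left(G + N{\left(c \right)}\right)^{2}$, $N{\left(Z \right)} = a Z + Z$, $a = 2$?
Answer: $- \frac{10282}{15761} \approx -0.65237$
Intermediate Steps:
$N{\left(Z \right)} = 3 Z$ ($N{\left(Z \right)} = 2 Z + Z = 3 Z$)
$L{\left(c,G \right)} = \left(G + 3 c\right)^{2}$
$\frac{-9368 - 11196}{L{\left(82,-168 \right)} + 25438} = \frac{-9368 - 11196}{\left(-168 + 3 \cdot 82\right)^{2} + 25438} = - \frac{20564}{\left(-168 + 246\right)^{2} + 25438} = - \frac{20564}{78^{2} + 25438} = - \frac{20564}{6084 + 25438} = - \frac{20564}{31522} = \left(-20564\right) \frac{1}{31522} = - \frac{10282}{15761}$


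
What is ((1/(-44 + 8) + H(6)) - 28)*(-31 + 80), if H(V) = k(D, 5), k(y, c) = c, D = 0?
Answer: -40621/36 ≈ -1128.4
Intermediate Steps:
H(V) = 5
((1/(-44 + 8) + H(6)) - 28)*(-31 + 80) = ((1/(-44 + 8) + 5) - 28)*(-31 + 80) = ((1/(-36) + 5) - 28)*49 = ((-1/36 + 5) - 28)*49 = (179/36 - 28)*49 = -829/36*49 = -40621/36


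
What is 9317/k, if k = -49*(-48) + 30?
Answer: 9317/2382 ≈ 3.9114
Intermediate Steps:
k = 2382 (k = 2352 + 30 = 2382)
9317/k = 9317/2382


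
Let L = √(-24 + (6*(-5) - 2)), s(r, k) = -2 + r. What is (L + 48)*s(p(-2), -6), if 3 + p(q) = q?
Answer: -336 - 14*I*√14 ≈ -336.0 - 52.383*I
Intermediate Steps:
p(q) = -3 + q
L = 2*I*√14 (L = √(-24 + (-30 - 2)) = √(-24 - 32) = √(-56) = 2*I*√14 ≈ 7.4833*I)
(L + 48)*s(p(-2), -6) = (2*I*√14 + 48)*(-2 + (-3 - 2)) = (48 + 2*I*√14)*(-2 - 5) = (48 + 2*I*√14)*(-7) = -336 - 14*I*√14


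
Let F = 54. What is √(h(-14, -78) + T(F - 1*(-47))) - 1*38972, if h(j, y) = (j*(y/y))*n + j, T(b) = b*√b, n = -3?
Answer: -38972 + √(28 + 101*√101) ≈ -38940.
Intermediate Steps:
T(b) = b^(3/2)
h(j, y) = -2*j (h(j, y) = (j*(y/y))*(-3) + j = (j*1)*(-3) + j = j*(-3) + j = -3*j + j = -2*j)
√(h(-14, -78) + T(F - 1*(-47))) - 1*38972 = √(-2*(-14) + (54 - 1*(-47))^(3/2)) - 1*38972 = √(28 + (54 + 47)^(3/2)) - 38972 = √(28 + 101^(3/2)) - 38972 = √(28 + 101*√101) - 38972 = -38972 + √(28 + 101*√101)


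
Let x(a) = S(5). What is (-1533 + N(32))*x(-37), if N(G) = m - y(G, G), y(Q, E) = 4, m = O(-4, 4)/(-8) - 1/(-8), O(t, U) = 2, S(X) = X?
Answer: -61485/8 ≈ -7685.6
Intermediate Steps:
m = -⅛ (m = 2/(-8) - 1/(-8) = 2*(-⅛) - 1*(-⅛) = -¼ + ⅛ = -⅛ ≈ -0.12500)
x(a) = 5
N(G) = -33/8 (N(G) = -⅛ - 1*4 = -⅛ - 4 = -33/8)
(-1533 + N(32))*x(-37) = (-1533 - 33/8)*5 = -12297/8*5 = -61485/8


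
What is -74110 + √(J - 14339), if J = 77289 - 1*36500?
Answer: -74110 + 115*√2 ≈ -73947.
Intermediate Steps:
J = 40789 (J = 77289 - 36500 = 40789)
-74110 + √(J - 14339) = -74110 + √(40789 - 14339) = -74110 + √26450 = -74110 + 115*√2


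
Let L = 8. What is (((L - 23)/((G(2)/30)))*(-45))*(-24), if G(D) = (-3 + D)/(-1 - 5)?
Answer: -2916000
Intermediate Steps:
G(D) = 1/2 - D/6 (G(D) = (-3 + D)/(-6) = (-3 + D)*(-1/6) = 1/2 - D/6)
(((L - 23)/((G(2)/30)))*(-45))*(-24) = (((8 - 23)/(((1/2 - 1/6*2)/30)))*(-45))*(-24) = (-15*30/(1/2 - 1/3)*(-45))*(-24) = (-15/((1/6)*(1/30))*(-45))*(-24) = (-15/1/180*(-45))*(-24) = (-15*180*(-45))*(-24) = -2700*(-45)*(-24) = 121500*(-24) = -2916000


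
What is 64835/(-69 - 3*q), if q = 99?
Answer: -64835/366 ≈ -177.14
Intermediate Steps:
64835/(-69 - 3*q) = 64835/(-69 - 3*99) = 64835/(-69 - 297) = 64835/(-366) = 64835*(-1/366) = -64835/366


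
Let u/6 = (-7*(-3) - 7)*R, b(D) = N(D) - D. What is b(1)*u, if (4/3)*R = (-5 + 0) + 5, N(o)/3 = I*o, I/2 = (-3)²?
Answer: 0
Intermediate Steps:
I = 18 (I = 2*(-3)² = 2*9 = 18)
N(o) = 54*o (N(o) = 3*(18*o) = 54*o)
R = 0 (R = 3*((-5 + 0) + 5)/4 = 3*(-5 + 5)/4 = (¾)*0 = 0)
b(D) = 53*D (b(D) = 54*D - D = 53*D)
u = 0 (u = 6*((-7*(-3) - 7)*0) = 6*((21 - 7)*0) = 6*(14*0) = 6*0 = 0)
b(1)*u = (53*1)*0 = 53*0 = 0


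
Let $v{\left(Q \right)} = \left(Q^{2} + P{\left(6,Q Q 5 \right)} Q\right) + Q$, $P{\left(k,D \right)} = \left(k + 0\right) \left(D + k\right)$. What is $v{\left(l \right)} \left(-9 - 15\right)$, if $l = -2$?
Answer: $7440$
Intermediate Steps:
$P{\left(k,D \right)} = k \left(D + k\right)$
$v{\left(Q \right)} = Q + Q^{2} + Q \left(36 + 30 Q^{2}\right)$ ($v{\left(Q \right)} = \left(Q^{2} + 6 \left(Q Q 5 + 6\right) Q\right) + Q = \left(Q^{2} + 6 \left(Q^{2} \cdot 5 + 6\right) Q\right) + Q = \left(Q^{2} + 6 \left(5 Q^{2} + 6\right) Q\right) + Q = \left(Q^{2} + 6 \left(6 + 5 Q^{2}\right) Q\right) + Q = \left(Q^{2} + \left(36 + 30 Q^{2}\right) Q\right) + Q = \left(Q^{2} + Q \left(36 + 30 Q^{2}\right)\right) + Q = Q + Q^{2} + Q \left(36 + 30 Q^{2}\right)$)
$v{\left(l \right)} \left(-9 - 15\right) = - 2 \left(37 - 2 + 30 \left(-2\right)^{2}\right) \left(-9 - 15\right) = - 2 \left(37 - 2 + 30 \cdot 4\right) \left(-24\right) = - 2 \left(37 - 2 + 120\right) \left(-24\right) = \left(-2\right) 155 \left(-24\right) = \left(-310\right) \left(-24\right) = 7440$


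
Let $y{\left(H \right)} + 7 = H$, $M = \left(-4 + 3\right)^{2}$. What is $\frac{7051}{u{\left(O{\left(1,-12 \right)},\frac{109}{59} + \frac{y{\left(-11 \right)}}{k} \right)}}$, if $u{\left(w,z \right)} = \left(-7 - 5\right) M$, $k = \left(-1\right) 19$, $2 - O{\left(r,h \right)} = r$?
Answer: $- \frac{7051}{12} \approx -587.58$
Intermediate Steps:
$O{\left(r,h \right)} = 2 - r$
$M = 1$ ($M = \left(-1\right)^{2} = 1$)
$y{\left(H \right)} = -7 + H$
$k = -19$
$u{\left(w,z \right)} = -12$ ($u{\left(w,z \right)} = \left(-7 - 5\right) 1 = \left(-12\right) 1 = -12$)
$\frac{7051}{u{\left(O{\left(1,-12 \right)},\frac{109}{59} + \frac{y{\left(-11 \right)}}{k} \right)}} = \frac{7051}{-12} = 7051 \left(- \frac{1}{12}\right) = - \frac{7051}{12}$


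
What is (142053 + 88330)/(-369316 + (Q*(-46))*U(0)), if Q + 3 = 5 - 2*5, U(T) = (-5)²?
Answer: -230383/360116 ≈ -0.63975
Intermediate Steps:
U(T) = 25
Q = -8 (Q = -3 + (5 - 2*5) = -3 + (5 - 10) = -3 - 5 = -8)
(142053 + 88330)/(-369316 + (Q*(-46))*U(0)) = (142053 + 88330)/(-369316 - 8*(-46)*25) = 230383/(-369316 + 368*25) = 230383/(-369316 + 9200) = 230383/(-360116) = 230383*(-1/360116) = -230383/360116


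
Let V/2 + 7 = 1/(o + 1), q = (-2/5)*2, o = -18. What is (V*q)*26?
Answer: 4992/17 ≈ 293.65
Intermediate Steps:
q = -4/5 (q = ((1/5)*(-2))*2 = -2/5*2 = -4/5 ≈ -0.80000)
V = -240/17 (V = -14 + 2/(-18 + 1) = -14 + 2/(-17) = -14 + 2*(-1/17) = -14 - 2/17 = -240/17 ≈ -14.118)
(V*q)*26 = -240/17*(-4/5)*26 = (192/17)*26 = 4992/17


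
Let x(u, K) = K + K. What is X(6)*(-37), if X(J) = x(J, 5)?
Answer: -370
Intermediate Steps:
x(u, K) = 2*K
X(J) = 10 (X(J) = 2*5 = 10)
X(6)*(-37) = 10*(-37) = -370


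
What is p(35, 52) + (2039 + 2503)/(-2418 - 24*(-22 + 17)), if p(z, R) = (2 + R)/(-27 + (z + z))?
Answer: -11869/16469 ≈ -0.72069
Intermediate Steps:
p(z, R) = (2 + R)/(-27 + 2*z)
p(35, 52) + (2039 + 2503)/(-2418 - 24*(-22 + 17)) = (2 + 52)/(-27 + 2*35) + (2039 + 2503)/(-2418 - 24*(-22 + 17)) = 54/(-27 + 70) + 4542/(-2418 - 24*(-5)) = 54/43 + 4542/(-2418 + 120) = (1/43)*54 + 4542/(-2298) = 54/43 + 4542*(-1/2298) = 54/43 - 757/383 = -11869/16469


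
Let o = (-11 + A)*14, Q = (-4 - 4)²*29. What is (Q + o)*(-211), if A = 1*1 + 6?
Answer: -379800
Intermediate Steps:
A = 7 (A = 1 + 6 = 7)
Q = 1856 (Q = (-8)²*29 = 64*29 = 1856)
o = -56 (o = (-11 + 7)*14 = -4*14 = -56)
(Q + o)*(-211) = (1856 - 56)*(-211) = 1800*(-211) = -379800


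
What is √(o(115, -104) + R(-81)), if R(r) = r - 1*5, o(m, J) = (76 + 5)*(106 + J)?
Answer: 2*√19 ≈ 8.7178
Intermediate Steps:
o(m, J) = 8586 + 81*J (o(m, J) = 81*(106 + J) = 8586 + 81*J)
R(r) = -5 + r (R(r) = r - 5 = -5 + r)
√(o(115, -104) + R(-81)) = √((8586 + 81*(-104)) + (-5 - 81)) = √((8586 - 8424) - 86) = √(162 - 86) = √76 = 2*√19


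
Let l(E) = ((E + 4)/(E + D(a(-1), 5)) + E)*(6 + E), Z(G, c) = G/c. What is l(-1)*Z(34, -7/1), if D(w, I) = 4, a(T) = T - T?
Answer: 0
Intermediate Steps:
a(T) = 0
l(E) = (1 + E)*(6 + E) (l(E) = ((E + 4)/(E + 4) + E)*(6 + E) = ((4 + E)/(4 + E) + E)*(6 + E) = (1 + E)*(6 + E))
l(-1)*Z(34, -7/1) = (6 + (-1)² + 7*(-1))*(34/((-7/1))) = (6 + 1 - 7)*(34/((-7*1))) = 0*(34/(-7)) = 0*(34*(-⅐)) = 0*(-34/7) = 0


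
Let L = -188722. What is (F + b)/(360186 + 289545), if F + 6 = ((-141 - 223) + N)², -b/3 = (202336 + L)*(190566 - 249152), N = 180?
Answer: 2392803262/649731 ≈ 3682.8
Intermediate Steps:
b = 2392769412 (b = -3*(202336 - 188722)*(190566 - 249152) = -40842*(-58586) = -3*(-797589804) = 2392769412)
F = 33850 (F = -6 + ((-141 - 223) + 180)² = -6 + (-364 + 180)² = -6 + (-184)² = -6 + 33856 = 33850)
(F + b)/(360186 + 289545) = (33850 + 2392769412)/(360186 + 289545) = 2392803262/649731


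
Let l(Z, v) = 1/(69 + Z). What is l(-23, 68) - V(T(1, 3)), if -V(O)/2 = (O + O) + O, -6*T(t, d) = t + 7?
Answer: -367/46 ≈ -7.9783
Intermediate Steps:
T(t, d) = -7/6 - t/6 (T(t, d) = -(t + 7)/6 = -(7 + t)/6 = -7/6 - t/6)
V(O) = -6*O (V(O) = -2*((O + O) + O) = -2*(2*O + O) = -6*O)
l(-23, 68) - V(T(1, 3)) = 1/(69 - 23) - (-6)*(-7/6 - ⅙*1) = 1/46 - (-6)*(-7/6 - ⅙) = 1/46 - (-6)*(-4)/3 = 1/46 - 1*8 = 1/46 - 8 = -367/46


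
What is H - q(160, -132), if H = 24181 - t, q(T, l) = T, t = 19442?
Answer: 4579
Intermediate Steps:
H = 4739 (H = 24181 - 1*19442 = 24181 - 19442 = 4739)
H - q(160, -132) = 4739 - 1*160 = 4739 - 160 = 4579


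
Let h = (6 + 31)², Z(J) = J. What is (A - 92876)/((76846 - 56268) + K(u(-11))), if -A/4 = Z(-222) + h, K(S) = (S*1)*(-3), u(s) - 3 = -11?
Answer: -48732/10301 ≈ -4.7308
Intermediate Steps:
u(s) = -8 (u(s) = 3 - 11 = -8)
K(S) = -3*S (K(S) = S*(-3) = -3*S)
h = 1369 (h = 37² = 1369)
A = -4588 (A = -4*(-222 + 1369) = -4*1147 = -4588)
(A - 92876)/((76846 - 56268) + K(u(-11))) = (-4588 - 92876)/((76846 - 56268) - 3*(-8)) = -97464/(20578 + 24) = -97464/20602 = -97464*1/20602 = -48732/10301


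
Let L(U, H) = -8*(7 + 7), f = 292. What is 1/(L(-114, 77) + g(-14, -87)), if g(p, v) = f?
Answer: 1/180 ≈ 0.0055556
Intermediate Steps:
g(p, v) = 292
L(U, H) = -112 (L(U, H) = -8*14 = -112)
1/(L(-114, 77) + g(-14, -87)) = 1/(-112 + 292) = 1/180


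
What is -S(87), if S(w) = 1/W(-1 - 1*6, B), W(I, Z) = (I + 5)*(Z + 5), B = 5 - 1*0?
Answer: 1/20 ≈ 0.050000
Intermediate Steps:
B = 5 (B = 5 + 0 = 5)
W(I, Z) = (5 + I)*(5 + Z)
S(w) = -1/20 (S(w) = 1/(25 + 5*(-1 - 1*6) + 5*5 + (-1 - 1*6)*5) = 1/(25 + 5*(-1 - 6) + 25 + (-1 - 6)*5) = 1/(25 + 5*(-7) + 25 - 7*5) = 1/(25 - 35 + 25 - 35) = 1/(-20) = -1/20)
-S(87) = -1*(-1/20) = 1/20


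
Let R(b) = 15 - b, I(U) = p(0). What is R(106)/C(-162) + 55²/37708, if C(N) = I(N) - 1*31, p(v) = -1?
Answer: 80187/27424 ≈ 2.9240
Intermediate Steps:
I(U) = -1
C(N) = -32 (C(N) = -1 - 1*31 = -1 - 31 = -32)
R(106)/C(-162) + 55²/37708 = (15 - 1*106)/(-32) + 55²/37708 = (15 - 106)*(-1/32) + 3025*(1/37708) = -91*(-1/32) + 275/3428 = 91/32 + 275/3428 = 80187/27424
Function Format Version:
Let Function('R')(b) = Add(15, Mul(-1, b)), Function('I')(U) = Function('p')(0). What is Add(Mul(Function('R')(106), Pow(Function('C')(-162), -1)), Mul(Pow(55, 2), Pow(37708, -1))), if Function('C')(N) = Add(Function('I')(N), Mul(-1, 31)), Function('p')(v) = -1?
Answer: Rational(80187, 27424) ≈ 2.9240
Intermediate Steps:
Function('I')(U) = -1
Function('C')(N) = -32 (Function('C')(N) = Add(-1, Mul(-1, 31)) = Add(-1, -31) = -32)
Add(Mul(Function('R')(106), Pow(Function('C')(-162), -1)), Mul(Pow(55, 2), Pow(37708, -1))) = Add(Mul(Add(15, Mul(-1, 106)), Pow(-32, -1)), Mul(Pow(55, 2), Pow(37708, -1))) = Add(Mul(Add(15, -106), Rational(-1, 32)), Mul(3025, Rational(1, 37708))) = Add(Mul(-91, Rational(-1, 32)), Rational(275, 3428)) = Add(Rational(91, 32), Rational(275, 3428)) = Rational(80187, 27424)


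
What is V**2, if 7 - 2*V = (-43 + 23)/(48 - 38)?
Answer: 81/4 ≈ 20.250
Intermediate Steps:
V = 9/2 (V = 7/2 - (-43 + 23)/(2*(48 - 38)) = 7/2 - (-10)/10 = 7/2 - 1/2*(-2) = 7/2 + 1 = 9/2 ≈ 4.5000)
V**2 = (9/2)**2 = 81/4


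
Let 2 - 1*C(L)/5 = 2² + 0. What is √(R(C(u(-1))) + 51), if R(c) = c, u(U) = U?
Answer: √41 ≈ 6.4031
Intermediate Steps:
C(L) = -10 (C(L) = 10 - 5*(2² + 0) = 10 - 5*(4 + 0) = 10 - 5*4 = 10 - 20 = -10)
√(R(C(u(-1))) + 51) = √(-10 + 51) = √41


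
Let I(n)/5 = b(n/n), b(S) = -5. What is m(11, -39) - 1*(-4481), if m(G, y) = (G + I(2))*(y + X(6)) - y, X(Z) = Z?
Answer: 4982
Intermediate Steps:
I(n) = -25 (I(n) = 5*(-5) = -25)
m(G, y) = -y + (-25 + G)*(6 + y) (m(G, y) = (G - 25)*(y + 6) - y = (-25 + G)*(6 + y) - y = -y + (-25 + G)*(6 + y))
m(11, -39) - 1*(-4481) = (-150 - 26*(-39) + 6*11 + 11*(-39)) - 1*(-4481) = (-150 + 1014 + 66 - 429) + 4481 = 501 + 4481 = 4982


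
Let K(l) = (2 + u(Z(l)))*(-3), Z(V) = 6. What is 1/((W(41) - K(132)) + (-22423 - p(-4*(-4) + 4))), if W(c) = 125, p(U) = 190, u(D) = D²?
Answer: -1/22374 ≈ -4.4695e-5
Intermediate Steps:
K(l) = -114 (K(l) = (2 + 6²)*(-3) = (2 + 36)*(-3) = 38*(-3) = -114)
1/((W(41) - K(132)) + (-22423 - p(-4*(-4) + 4))) = 1/((125 - 1*(-114)) + (-22423 - 1*190)) = 1/((125 + 114) + (-22423 - 190)) = 1/(239 - 22613) = 1/(-22374) = -1/22374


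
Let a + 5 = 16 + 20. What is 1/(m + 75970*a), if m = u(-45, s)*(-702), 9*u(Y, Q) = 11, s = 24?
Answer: 1/2354212 ≈ 4.2477e-7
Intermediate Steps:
a = 31 (a = -5 + (16 + 20) = -5 + 36 = 31)
u(Y, Q) = 11/9 (u(Y, Q) = (1/9)*11 = 11/9)
m = -858 (m = (11/9)*(-702) = -858)
1/(m + 75970*a) = 1/(-858 + 75970*31) = 1/(-858 + 2355070) = 1/2354212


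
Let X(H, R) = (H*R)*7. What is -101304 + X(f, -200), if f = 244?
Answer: -442904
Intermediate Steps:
X(H, R) = 7*H*R
-101304 + X(f, -200) = -101304 + 7*244*(-200) = -101304 - 341600 = -442904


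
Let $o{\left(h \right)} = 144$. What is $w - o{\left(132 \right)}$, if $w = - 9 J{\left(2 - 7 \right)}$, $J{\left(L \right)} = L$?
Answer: $-99$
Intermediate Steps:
$w = 45$ ($w = - 9 \left(2 - 7\right) = \left(-9\right) \left(-5\right) = 45$)
$w - o{\left(132 \right)} = 45 - 144 = -99$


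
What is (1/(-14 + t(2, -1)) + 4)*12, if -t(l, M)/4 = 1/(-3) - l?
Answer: 318/7 ≈ 45.429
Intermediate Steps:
t(l, M) = 4/3 + 4*l (t(l, M) = -4*(1/(-3) - l) = -4*(-1/3 - l) = 4/3 + 4*l)
(1/(-14 + t(2, -1)) + 4)*12 = (1/(-14 + (4/3 + 4*2)) + 4)*12 = (1/(-14 + (4/3 + 8)) + 4)*12 = (1/(-14 + 28/3) + 4)*12 = (1/(-14/3) + 4)*12 = (-3/14 + 4)*12 = (53/14)*12 = 318/7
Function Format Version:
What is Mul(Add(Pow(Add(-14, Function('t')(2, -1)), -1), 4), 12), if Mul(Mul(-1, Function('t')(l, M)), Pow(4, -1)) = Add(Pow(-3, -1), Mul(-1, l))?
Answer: Rational(318, 7) ≈ 45.429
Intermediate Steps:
Function('t')(l, M) = Add(Rational(4, 3), Mul(4, l)) (Function('t')(l, M) = Mul(-4, Add(Pow(-3, -1), Mul(-1, l))) = Mul(-4, Add(Rational(-1, 3), Mul(-1, l))) = Add(Rational(4, 3), Mul(4, l)))
Mul(Add(Pow(Add(-14, Function('t')(2, -1)), -1), 4), 12) = Mul(Add(Pow(Add(-14, Add(Rational(4, 3), Mul(4, 2))), -1), 4), 12) = Mul(Add(Pow(Add(-14, Add(Rational(4, 3), 8)), -1), 4), 12) = Mul(Add(Pow(Add(-14, Rational(28, 3)), -1), 4), 12) = Mul(Add(Pow(Rational(-14, 3), -1), 4), 12) = Mul(Add(Rational(-3, 14), 4), 12) = Mul(Rational(53, 14), 12) = Rational(318, 7)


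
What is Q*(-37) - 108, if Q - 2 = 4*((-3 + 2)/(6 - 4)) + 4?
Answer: -256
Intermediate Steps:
Q = 4 (Q = 2 + (4*((-3 + 2)/(6 - 4)) + 4) = 2 + (4*(-1/2) + 4) = 2 + (4*(-1*½) + 4) = 2 + (4*(-½) + 4) = 2 + (-2 + 4) = 2 + 2 = 4)
Q*(-37) - 108 = 4*(-37) - 108 = -148 - 108 = -256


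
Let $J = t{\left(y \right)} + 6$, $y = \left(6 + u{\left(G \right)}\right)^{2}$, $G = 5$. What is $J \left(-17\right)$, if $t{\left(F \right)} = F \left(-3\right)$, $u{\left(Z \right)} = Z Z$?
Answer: $48909$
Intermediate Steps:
$u{\left(Z \right)} = Z^{2}$
$y = 961$ ($y = \left(6 + 5^{2}\right)^{2} = \left(6 + 25\right)^{2} = 31^{2} = 961$)
$t{\left(F \right)} = - 3 F$
$J = -2877$ ($J = \left(-3\right) 961 + 6 = -2883 + 6 = -2877$)
$J \left(-17\right) = \left(-2877\right) \left(-17\right) = 48909$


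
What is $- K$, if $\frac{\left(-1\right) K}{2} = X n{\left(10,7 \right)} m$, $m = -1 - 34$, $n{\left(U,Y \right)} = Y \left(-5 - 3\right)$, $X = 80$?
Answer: $313600$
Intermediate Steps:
$n{\left(U,Y \right)} = - 8 Y$ ($n{\left(U,Y \right)} = Y \left(-8\right) = - 8 Y$)
$m = -35$ ($m = -1 - 34 = -35$)
$K = -313600$ ($K = - 2 \cdot 80 \left(\left(-8\right) 7\right) \left(-35\right) = - 2 \cdot 80 \left(-56\right) \left(-35\right) = - 2 \left(\left(-4480\right) \left(-35\right)\right) = \left(-2\right) 156800 = -313600$)
$- K = \left(-1\right) \left(-313600\right) = 313600$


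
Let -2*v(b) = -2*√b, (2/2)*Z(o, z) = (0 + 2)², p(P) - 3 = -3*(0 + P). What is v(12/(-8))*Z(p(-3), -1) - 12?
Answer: -12 + 2*I*√6 ≈ -12.0 + 4.899*I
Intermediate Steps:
p(P) = 3 - 3*P (p(P) = 3 - 3*(0 + P) = 3 - 3*P)
Z(o, z) = 4 (Z(o, z) = (0 + 2)² = 2² = 4)
v(b) = √b (v(b) = -(-1)*√b = √b)
v(12/(-8))*Z(p(-3), -1) - 12 = √(12/(-8))*4 - 12 = √(12*(-⅛))*4 - 12 = √(-3/2)*4 - 12 = (I*√6/2)*4 - 12 = 2*I*√6 - 12 = -12 + 2*I*√6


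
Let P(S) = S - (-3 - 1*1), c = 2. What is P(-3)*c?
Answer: 2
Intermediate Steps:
P(S) = 4 + S (P(S) = S - (-3 - 1) = S - 1*(-4) = S + 4 = 4 + S)
P(-3)*c = (4 - 3)*2 = 1*2 = 2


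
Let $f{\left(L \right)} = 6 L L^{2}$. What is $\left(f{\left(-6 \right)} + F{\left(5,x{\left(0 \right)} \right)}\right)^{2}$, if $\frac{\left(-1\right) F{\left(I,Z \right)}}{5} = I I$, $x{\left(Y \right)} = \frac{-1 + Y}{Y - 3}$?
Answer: $2019241$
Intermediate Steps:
$x{\left(Y \right)} = \frac{-1 + Y}{-3 + Y}$
$F{\left(I,Z \right)} = - 5 I^{2}$ ($F{\left(I,Z \right)} = - 5 I I = - 5 I^{2}$)
$f{\left(L \right)} = 6 L^{3}$
$\left(f{\left(-6 \right)} + F{\left(5,x{\left(0 \right)} \right)}\right)^{2} = \left(6 \left(-6\right)^{3} - 5 \cdot 5^{2}\right)^{2} = \left(6 \left(-216\right) - 125\right)^{2} = \left(-1296 - 125\right)^{2} = \left(-1421\right)^{2} = 2019241$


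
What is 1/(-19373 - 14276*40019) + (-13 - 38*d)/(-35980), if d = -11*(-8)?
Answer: 645790559741/6921520561340 ≈ 0.093302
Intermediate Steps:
d = 88
1/(-19373 - 14276*40019) + (-13 - 38*d)/(-35980) = 1/(-19373 - 14276*40019) + (-13 - 38*88)/(-35980) = (1/40019)/(-33649) + (-13 - 3344)*(-1/35980) = -1/33649*1/40019 - 3357*(-1/35980) = -1/1346599331 + 3357/35980 = 645790559741/6921520561340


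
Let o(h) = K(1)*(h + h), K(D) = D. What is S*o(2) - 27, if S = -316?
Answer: -1291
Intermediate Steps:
o(h) = 2*h (o(h) = 1*(h + h) = 1*(2*h) = 2*h)
S*o(2) - 27 = -632*2 - 27 = -316*4 - 27 = -1264 - 27 = -1291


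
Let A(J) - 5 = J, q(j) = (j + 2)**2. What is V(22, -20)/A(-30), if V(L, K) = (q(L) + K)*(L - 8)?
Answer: -7784/25 ≈ -311.36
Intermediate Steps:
q(j) = (2 + j)**2
V(L, K) = (-8 + L)*(K + (2 + L)**2) (V(L, K) = ((2 + L)**2 + K)*(L - 8) = (K + (2 + L)**2)*(-8 + L) = (-8 + L)*(K + (2 + L)**2))
A(J) = 5 + J
V(22, -20)/A(-30) = (-8*(-20) - 8*(2 + 22)**2 - 20*22 + 22*(2 + 22)**2)/(5 - 30) = (160 - 8*24**2 - 440 + 22*24**2)/(-25) = (160 - 8*576 - 440 + 22*576)*(-1/25) = (160 - 4608 - 440 + 12672)*(-1/25) = 7784*(-1/25) = -7784/25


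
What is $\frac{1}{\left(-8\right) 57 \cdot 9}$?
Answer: $- \frac{1}{4104} \approx -0.00024366$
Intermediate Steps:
$\frac{1}{\left(-8\right) 57 \cdot 9} = \frac{1}{\left(-456\right) 9} = \frac{1}{-4104} = - \frac{1}{4104}$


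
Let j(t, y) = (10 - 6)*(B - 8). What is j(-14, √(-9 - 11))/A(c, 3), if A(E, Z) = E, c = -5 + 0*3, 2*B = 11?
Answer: 2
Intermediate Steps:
B = 11/2 (B = (½)*11 = 11/2 ≈ 5.5000)
c = -5 (c = -5 + 0 = -5)
j(t, y) = -10 (j(t, y) = (10 - 6)*(11/2 - 8) = 4*(-5/2) = -10)
j(-14, √(-9 - 11))/A(c, 3) = -10/(-5) = -10*(-⅕) = 2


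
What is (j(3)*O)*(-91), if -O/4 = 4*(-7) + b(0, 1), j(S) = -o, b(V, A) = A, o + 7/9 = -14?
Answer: -145236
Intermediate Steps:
o = -133/9 (o = -7/9 - 14 = -133/9 ≈ -14.778)
j(S) = 133/9 (j(S) = -1*(-133/9) = 133/9)
O = 108 (O = -4*(4*(-7) + 1) = -4*(-28 + 1) = -4*(-27) = 108)
(j(3)*O)*(-91) = ((133/9)*108)*(-91) = 1596*(-91) = -145236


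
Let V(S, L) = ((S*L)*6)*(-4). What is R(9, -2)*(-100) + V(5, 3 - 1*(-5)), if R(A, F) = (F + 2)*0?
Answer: -960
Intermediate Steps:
R(A, F) = 0 (R(A, F) = (2 + F)*0 = 0)
V(S, L) = -24*L*S (V(S, L) = ((L*S)*6)*(-4) = (6*L*S)*(-4) = -24*L*S)
R(9, -2)*(-100) + V(5, 3 - 1*(-5)) = 0*(-100) - 24*(3 - 1*(-5))*5 = 0 - 24*(3 + 5)*5 = 0 - 24*8*5 = 0 - 960 = -960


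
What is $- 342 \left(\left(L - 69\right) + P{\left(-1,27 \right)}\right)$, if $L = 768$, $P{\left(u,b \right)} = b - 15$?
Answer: $-243162$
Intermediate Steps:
$P{\left(u,b \right)} = -15 + b$
$- 342 \left(\left(L - 69\right) + P{\left(-1,27 \right)}\right) = - 342 \left(\left(768 - 69\right) + \left(-15 + 27\right)\right) = - 342 \left(\left(768 - 69\right) + 12\right) = - 342 \left(699 + 12\right) = \left(-342\right) 711 = -243162$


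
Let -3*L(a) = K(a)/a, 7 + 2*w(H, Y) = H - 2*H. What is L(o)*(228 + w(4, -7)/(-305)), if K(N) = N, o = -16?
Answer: -139091/1830 ≈ -76.006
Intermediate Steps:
w(H, Y) = -7/2 - H/2 (w(H, Y) = -7/2 + (H - 2*H)/2 = -7/2 + (-H)/2 = -7/2 - H/2)
L(a) = -⅓ (L(a) = -a/(3*a) = -⅓*1 = -⅓)
L(o)*(228 + w(4, -7)/(-305)) = -(228 + (-7/2 - ½*4)/(-305))/3 = -(228 + (-7/2 - 2)*(-1/305))/3 = -(228 - 11/2*(-1/305))/3 = -(228 + 11/610)/3 = -⅓*139091/610 = -139091/1830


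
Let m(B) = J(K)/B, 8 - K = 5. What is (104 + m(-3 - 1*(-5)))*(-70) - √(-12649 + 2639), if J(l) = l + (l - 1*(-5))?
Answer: -7665 - I*√10010 ≈ -7665.0 - 100.05*I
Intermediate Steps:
K = 3 (K = 8 - 1*5 = 8 - 5 = 3)
J(l) = 5 + 2*l (J(l) = l + (l + 5) = l + (5 + l) = 5 + 2*l)
m(B) = 11/B (m(B) = (5 + 2*3)/B = (5 + 6)/B = 11/B)
(104 + m(-3 - 1*(-5)))*(-70) - √(-12649 + 2639) = (104 + 11/(-3 - 1*(-5)))*(-70) - √(-12649 + 2639) = (104 + 11/(-3 + 5))*(-70) - √(-10010) = (104 + 11/2)*(-70) - I*√10010 = (219/2)*(-70) - I*√10010 = -7665 - I*√10010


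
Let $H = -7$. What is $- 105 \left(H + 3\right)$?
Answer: $420$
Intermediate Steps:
$- 105 \left(H + 3\right) = - 105 \left(-7 + 3\right) = \left(-105\right) \left(-4\right) = 420$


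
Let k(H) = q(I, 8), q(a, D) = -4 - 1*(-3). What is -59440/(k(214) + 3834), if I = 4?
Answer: -59440/3833 ≈ -15.507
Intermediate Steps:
q(a, D) = -1 (q(a, D) = -4 + 3 = -1)
k(H) = -1
-59440/(k(214) + 3834) = -59440/(-1 + 3834) = -59440/3833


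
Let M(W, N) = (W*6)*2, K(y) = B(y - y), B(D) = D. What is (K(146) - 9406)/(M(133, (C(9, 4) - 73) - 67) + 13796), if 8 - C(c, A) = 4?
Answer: -4703/7696 ≈ -0.61110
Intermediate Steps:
K(y) = 0 (K(y) = y - y = 0)
C(c, A) = 4 (C(c, A) = 8 - 1*4 = 8 - 4 = 4)
M(W, N) = 12*W (M(W, N) = (6*W)*2 = 12*W)
(K(146) - 9406)/(M(133, (C(9, 4) - 73) - 67) + 13796) = (0 - 9406)/(12*133 + 13796) = -9406/(1596 + 13796) = -9406/15392 = -9406*1/15392 = -4703/7696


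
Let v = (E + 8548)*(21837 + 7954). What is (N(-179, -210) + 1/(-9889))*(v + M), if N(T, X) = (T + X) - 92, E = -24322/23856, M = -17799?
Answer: -7222750492433119705/58977996 ≈ -1.2247e+11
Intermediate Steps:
E = -12161/11928 (E = -24322*1/23856 = -12161/11928 ≈ -1.0195)
N(T, X) = -92 + T + X
v = 3037144277953/11928 (v = (-12161/11928 + 8548)*(21837 + 7954) = (101948383/11928)*29791 = 3037144277953/11928 ≈ 2.5462e+8)
(N(-179, -210) + 1/(-9889))*(v + M) = ((-92 - 179 - 210) + 1/(-9889))*(3037144277953/11928 - 17799) = (-481 - 1/9889)*(3036931971481/11928) = -4756610/9889*3036931971481/11928 = -7222750492433119705/58977996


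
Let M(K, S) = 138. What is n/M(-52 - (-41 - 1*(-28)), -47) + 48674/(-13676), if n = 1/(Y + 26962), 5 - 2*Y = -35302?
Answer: -149841417605/42101148882 ≈ -3.5591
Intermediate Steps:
Y = 35307/2 (Y = 5/2 - 1/2*(-35302) = 5/2 + 17651 = 35307/2 ≈ 17654.)
n = 2/89231 (n = 1/(35307/2 + 26962) = 1/(89231/2) = 2/89231 ≈ 2.2414e-5)
n/M(-52 - (-41 - 1*(-28)), -47) + 48674/(-13676) = (2/89231)/138 + 48674/(-13676) = (2/89231)*(1/138) + 48674*(-1/13676) = 1/6156939 - 24337/6838 = -149841417605/42101148882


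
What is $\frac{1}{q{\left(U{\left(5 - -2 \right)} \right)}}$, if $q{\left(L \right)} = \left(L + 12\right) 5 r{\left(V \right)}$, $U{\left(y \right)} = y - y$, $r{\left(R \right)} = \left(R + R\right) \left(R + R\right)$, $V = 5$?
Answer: $\frac{1}{6000} \approx 0.00016667$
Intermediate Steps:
$r{\left(R \right)} = 4 R^{2}$ ($r{\left(R \right)} = 2 R 2 R = 4 R^{2}$)
$U{\left(y \right)} = 0$
$q{\left(L \right)} = 6000 + 500 L$ ($q{\left(L \right)} = \left(L + 12\right) 5 \cdot 4 \cdot 5^{2} = \left(12 + L\right) 5 \cdot 4 \cdot 25 = \left(12 + L\right) 5 \cdot 100 = \left(12 + L\right) 500 = 6000 + 500 L$)
$\frac{1}{q{\left(U{\left(5 - -2 \right)} \right)}} = \frac{1}{6000 + 500 \cdot 0} = \frac{1}{6000 + 0} = \frac{1}{6000}$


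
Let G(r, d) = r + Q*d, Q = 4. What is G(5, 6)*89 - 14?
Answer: 2567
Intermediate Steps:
G(r, d) = r + 4*d
G(5, 6)*89 - 14 = (5 + 4*6)*89 - 14 = (5 + 24)*89 - 14 = 29*89 - 14 = 2581 - 14 = 2567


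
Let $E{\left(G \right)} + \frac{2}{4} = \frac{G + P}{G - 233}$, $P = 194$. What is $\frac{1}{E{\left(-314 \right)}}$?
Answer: $- \frac{1094}{307} \approx -3.5635$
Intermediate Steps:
$E{\left(G \right)} = - \frac{1}{2} + \frac{194 + G}{-233 + G}$ ($E{\left(G \right)} = - \frac{1}{2} + \frac{G + 194}{G - 233} = - \frac{1}{2} + \frac{194 + G}{G - 233} = - \frac{1}{2} + \frac{194 + G}{-233 + G}$)
$\frac{1}{E{\left(-314 \right)}} = \frac{1}{\frac{1}{2} \frac{1}{-233 - 314} \left(621 - 314\right)} = \frac{1}{\frac{1}{2} \frac{1}{-547} \cdot 307} = \frac{1}{\frac{1}{2} \left(- \frac{1}{547}\right) 307} = \frac{1}{- \frac{307}{1094}} = - \frac{1094}{307}$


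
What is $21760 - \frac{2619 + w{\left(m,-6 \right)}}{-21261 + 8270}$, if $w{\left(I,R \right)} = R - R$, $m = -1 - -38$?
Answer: $\frac{282686779}{12991} \approx 21760.0$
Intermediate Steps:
$m = 37$ ($m = -1 + 38 = 37$)
$w{\left(I,R \right)} = 0$
$21760 - \frac{2619 + w{\left(m,-6 \right)}}{-21261 + 8270} = 21760 - \frac{2619 + 0}{-21261 + 8270} = 21760 - \frac{2619}{-12991} = 21760 - 2619 \left(- \frac{1}{12991}\right) = 21760 - - \frac{2619}{12991} = 21760 + \frac{2619}{12991} = \frac{282686779}{12991}$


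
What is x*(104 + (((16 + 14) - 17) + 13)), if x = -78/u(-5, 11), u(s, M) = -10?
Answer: 1014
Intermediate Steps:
x = 39/5 (x = -78/(-10) = -78*(-⅒) = 39/5 ≈ 7.8000)
x*(104 + (((16 + 14) - 17) + 13)) = 39*(104 + (((16 + 14) - 17) + 13))/5 = 39*(104 + ((30 - 17) + 13))/5 = 39*(104 + (13 + 13))/5 = 39*(104 + 26)/5 = (39/5)*130 = 1014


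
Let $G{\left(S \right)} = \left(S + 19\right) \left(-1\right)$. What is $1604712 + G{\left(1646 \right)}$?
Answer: $1603047$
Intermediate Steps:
$G{\left(S \right)} = -19 - S$ ($G{\left(S \right)} = \left(19 + S\right) \left(-1\right) = -19 - S$)
$1604712 + G{\left(1646 \right)} = 1604712 - 1665 = 1603047$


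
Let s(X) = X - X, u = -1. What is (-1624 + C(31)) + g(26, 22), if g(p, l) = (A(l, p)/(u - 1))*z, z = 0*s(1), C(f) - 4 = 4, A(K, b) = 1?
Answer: -1616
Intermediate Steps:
s(X) = 0
C(f) = 8 (C(f) = 4 + 4 = 8)
z = 0 (z = 0*0 = 0)
g(p, l) = 0 (g(p, l) = (1/(-1 - 1))*0 = (1/(-2))*0 = -½*1*0 = -½*0 = 0)
(-1624 + C(31)) + g(26, 22) = (-1624 + 8) + 0 = -1616 + 0 = -1616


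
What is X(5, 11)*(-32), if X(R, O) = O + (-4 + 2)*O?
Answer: 352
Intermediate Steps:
X(R, O) = -O (X(R, O) = O - 2*O = -O)
X(5, 11)*(-32) = -1*11*(-32) = -11*(-32) = 352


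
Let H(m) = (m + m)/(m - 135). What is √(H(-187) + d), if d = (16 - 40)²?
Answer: √14960603/161 ≈ 24.024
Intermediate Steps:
d = 576 (d = (-24)² = 576)
H(m) = 2*m/(-135 + m) (H(m) = (2*m)/(-135 + m) = 2*m/(-135 + m))
√(H(-187) + d) = √(2*(-187)/(-135 - 187) + 576) = √(2*(-187)/(-322) + 576) = √(2*(-187)*(-1/322) + 576) = √(187/161 + 576) = √(92923/161) = √14960603/161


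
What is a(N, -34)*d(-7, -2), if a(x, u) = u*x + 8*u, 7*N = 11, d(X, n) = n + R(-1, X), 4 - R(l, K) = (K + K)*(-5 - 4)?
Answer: 282472/7 ≈ 40353.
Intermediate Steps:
R(l, K) = 4 + 18*K (R(l, K) = 4 - (K + K)*(-5 - 4) = 4 - 2*K*(-9) = 4 - (-18)*K = 4 + 18*K)
d(X, n) = 4 + n + 18*X (d(X, n) = n + (4 + 18*X) = 4 + n + 18*X)
N = 11/7 (N = (⅐)*11 = 11/7 ≈ 1.5714)
a(x, u) = 8*u + u*x
a(N, -34)*d(-7, -2) = (-34*(8 + 11/7))*(4 - 2 + 18*(-7)) = (-34*67/7)*(4 - 2 - 126) = -2278/7*(-124) = 282472/7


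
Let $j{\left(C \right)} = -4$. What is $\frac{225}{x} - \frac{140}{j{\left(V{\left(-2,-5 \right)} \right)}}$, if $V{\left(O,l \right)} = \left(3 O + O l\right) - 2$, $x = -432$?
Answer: $\frac{1655}{48} \approx 34.479$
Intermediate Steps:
$V{\left(O,l \right)} = -2 + 3 O + O l$
$\frac{225}{x} - \frac{140}{j{\left(V{\left(-2,-5 \right)} \right)}} = \frac{225}{-432} - \frac{140}{-4} = 225 \left(- \frac{1}{432}\right) - -35 = - \frac{25}{48} + 35 = \frac{1655}{48}$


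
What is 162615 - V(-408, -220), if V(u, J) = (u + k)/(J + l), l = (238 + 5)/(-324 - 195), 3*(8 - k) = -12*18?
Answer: 6202241971/38141 ≈ 1.6261e+5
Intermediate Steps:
k = 80 (k = 8 - (-4)*18 = 8 - ⅓*(-216) = 8 + 72 = 80)
l = -81/173 (l = 243/(-519) = 243*(-1/519) = -81/173 ≈ -0.46821)
V(u, J) = (80 + u)/(-81/173 + J) (V(u, J) = (u + 80)/(J - 81/173) = (80 + u)/(-81/173 + J))
162615 - V(-408, -220) = 162615 - 173*(80 - 408)/(-81 + 173*(-220)) = 162615 - 173*(-328)/(-81 - 38060) = 162615 - 173*(-328)/(-38141) = 162615 - 173*(-1)*(-328)/38141 = 162615 - 1*56744/38141 = 162615 - 56744/38141 = 6202241971/38141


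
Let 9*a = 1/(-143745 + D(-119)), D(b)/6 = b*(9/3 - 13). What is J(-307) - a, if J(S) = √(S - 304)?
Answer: 1/1229445 + I*√611 ≈ 8.1337e-7 + 24.718*I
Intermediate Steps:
J(S) = √(-304 + S)
D(b) = -60*b (D(b) = 6*(b*(9/3 - 13)) = 6*(b*(9*(⅓) - 13)) = 6*(b*(3 - 13)) = 6*(b*(-10)) = 6*(-10*b) = -60*b)
a = -1/1229445 (a = 1/(9*(-143745 - 60*(-119))) = 1/(9*(-143745 + 7140)) = (⅑)/(-136605) = (⅑)*(-1/136605) = -1/1229445 ≈ -8.1337e-7)
J(-307) - a = √(-304 - 307) - 1*(-1/1229445) = √(-611) + 1/1229445 = I*√611 + 1/1229445 = 1/1229445 + I*√611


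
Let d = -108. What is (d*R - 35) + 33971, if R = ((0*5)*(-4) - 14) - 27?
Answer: 38364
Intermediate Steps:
R = -41 (R = (0*(-4) - 14) - 27 = (0 - 14) - 27 = -14 - 27 = -41)
(d*R - 35) + 33971 = (-108*(-41) - 35) + 33971 = (4428 - 35) + 33971 = 4393 + 33971 = 38364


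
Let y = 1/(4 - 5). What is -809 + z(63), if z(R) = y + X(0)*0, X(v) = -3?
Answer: -810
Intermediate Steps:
y = -1 (y = 1/(-1) = -1)
z(R) = -1 (z(R) = -1 - 3*0 = -1 + 0 = -1)
-809 + z(63) = -809 - 1 = -810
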